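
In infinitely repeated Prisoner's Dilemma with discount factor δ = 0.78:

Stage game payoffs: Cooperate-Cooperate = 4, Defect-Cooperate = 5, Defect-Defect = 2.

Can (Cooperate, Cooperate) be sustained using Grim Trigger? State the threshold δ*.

δ* = 0.3333; since δ = 0.78 ≥ 0.3333, cooperation can be sustained

Work:
For Grim Trigger:
Cooperate forever: 4/(1-δ)
Defect then punished: 5 + 2·δ/(1-δ)
Need: 4/(1-δ) ≥ 5 + 2·δ/(1-δ)
Solving: δ ≥ (T-R)/(T-P) = (5-4)/(5-2) = 0.3333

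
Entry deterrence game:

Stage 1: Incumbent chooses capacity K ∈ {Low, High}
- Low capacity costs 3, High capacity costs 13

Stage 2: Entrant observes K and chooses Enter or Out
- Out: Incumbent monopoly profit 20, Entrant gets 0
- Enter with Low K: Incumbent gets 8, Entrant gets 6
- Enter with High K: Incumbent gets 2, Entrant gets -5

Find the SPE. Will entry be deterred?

SPE: (High, Enter|Low, Out|High); Entry deterred. Incumbent net profit = 7

Work:
After Low K: Entrant enters (6 > 0)
After High K: Entrant stays out (-5 < 0)
Incumbent: Low → 8−3=5, High → 20−13=7
Incumbent chooses High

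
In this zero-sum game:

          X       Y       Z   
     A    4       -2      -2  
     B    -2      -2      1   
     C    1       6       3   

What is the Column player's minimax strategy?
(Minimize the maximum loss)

Column should play Z, value = 3

Work:
Column player minimizes Row's maximum payoff:
Column X: max payoff to Row = 4
Column Y: max payoff to Row = 6
Column Z: max payoff to Row = 3
Minimum is 3, achieved by column Z.
Minimax strategy: Z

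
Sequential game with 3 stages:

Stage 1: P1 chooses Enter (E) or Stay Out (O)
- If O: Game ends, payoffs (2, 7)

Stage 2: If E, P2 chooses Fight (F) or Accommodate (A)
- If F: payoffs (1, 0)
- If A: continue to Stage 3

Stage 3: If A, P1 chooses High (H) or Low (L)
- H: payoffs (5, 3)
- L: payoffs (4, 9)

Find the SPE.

SPE: (E, A, H); Outcome (5, 3)

Work:
Stage 3: P1 chooses H (5 vs 4)
Stage 2: P2: F->0, A->3 (anticipating H). Choose A
Stage 1: P1: O->2, E->5 (anticipating A, H). Choose E
SPE path: E -> A -> H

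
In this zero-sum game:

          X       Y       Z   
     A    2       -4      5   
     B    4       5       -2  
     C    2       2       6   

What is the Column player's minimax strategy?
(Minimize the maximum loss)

Column should play X, value = 4

Work:
Column player minimizes Row's maximum payoff:
Column X: max payoff to Row = 4
Column Y: max payoff to Row = 5
Column Z: max payoff to Row = 6
Minimum is 4, achieved by column X.
Minimax strategy: X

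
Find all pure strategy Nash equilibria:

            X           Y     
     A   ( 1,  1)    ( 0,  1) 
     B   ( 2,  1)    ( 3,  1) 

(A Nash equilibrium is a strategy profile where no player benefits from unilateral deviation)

Nash equilibrium: (B, X), (B, Y)

Work:
Best responses:
  P1 vs X: payoffs [1, 2] → best response B (payoff 2)
  P1 vs Y: payoffs [0, 3] → best response B (payoff 3)
  P2 vs A: payoffs [1, 1] → best response X/Y (payoff 1)
  P2 vs B: payoffs [1, 1] → best response X/Y (payoff 1)
Mutual best responses: (B,X), (B,Y) → Nash equilibria.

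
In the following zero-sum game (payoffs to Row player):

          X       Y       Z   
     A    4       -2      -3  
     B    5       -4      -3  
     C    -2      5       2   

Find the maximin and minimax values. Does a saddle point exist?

Maximin = -2, Minimax = 2, Saddle: False

Work:
Row minimums: [-3, -4, -2] → maximin = -2
Column maximums: [5, 5, 2] → minimax = 2
No saddle point (maximin ≠ minimax). Mixed strategy needed.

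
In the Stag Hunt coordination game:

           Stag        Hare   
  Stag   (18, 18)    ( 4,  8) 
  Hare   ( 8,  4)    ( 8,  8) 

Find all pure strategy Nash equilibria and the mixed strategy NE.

Pure NE: (Stag, Stag) and (Hare, Hare); Mixed NE: p = 0.2857, q = 0.2857

Work:
Check pure NE:
(Stag, Stag): (18, 18) - no unilateral deviation beneficial
(Hare, Hare): (8, 8) - no unilateral deviation beneficial
Mixed NE: P1 plays Stag with p = 0.2857, P2 plays Stag with q = 0.2857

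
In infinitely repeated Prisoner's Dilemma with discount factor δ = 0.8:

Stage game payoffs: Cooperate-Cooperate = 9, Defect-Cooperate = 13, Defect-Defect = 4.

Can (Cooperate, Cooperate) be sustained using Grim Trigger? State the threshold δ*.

δ* = 0.4444; since δ = 0.8 ≥ 0.4444, cooperation can be sustained

Work:
For Grim Trigger:
Cooperate forever: 9/(1-δ)
Defect then punished: 13 + 4·δ/(1-δ)
Need: 9/(1-δ) ≥ 13 + 4·δ/(1-δ)
Solving: δ ≥ (T-R)/(T-P) = (13-9)/(13-4) = 0.4444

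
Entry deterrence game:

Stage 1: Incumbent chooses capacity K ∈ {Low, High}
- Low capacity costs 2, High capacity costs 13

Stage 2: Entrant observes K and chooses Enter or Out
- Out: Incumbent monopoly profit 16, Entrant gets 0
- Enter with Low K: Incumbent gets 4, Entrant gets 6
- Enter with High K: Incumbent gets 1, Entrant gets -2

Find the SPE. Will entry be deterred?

SPE: (High, Enter|Low, Out|High); Entry deterred. Incumbent net profit = 3

Work:
After Low K: Entrant enters (6 > 0)
After High K: Entrant stays out (-2 < 0)
Incumbent: Low → 4−2=2, High → 16−13=3
Incumbent chooses High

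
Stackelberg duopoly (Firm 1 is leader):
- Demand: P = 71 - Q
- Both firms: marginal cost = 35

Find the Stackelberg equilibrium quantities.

q₁* (leader) = 18.0, q₂* (follower) = 9.0

Work:
Follower's reaction: q₂ = (a - c - q₁)/2
Leader substitutes: π₁ = q₁·(a - q₁ - (a-c-q₁)/2 - c)
FOC: q₁* = (71 - 35)/2 = 18.00
Then: q₂* = (71 - 35 - 18.0)/2 = 9.00
Leader has first-mover advantage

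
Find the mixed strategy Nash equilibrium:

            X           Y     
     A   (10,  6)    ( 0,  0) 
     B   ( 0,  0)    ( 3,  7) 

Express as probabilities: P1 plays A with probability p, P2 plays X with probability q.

p = 0.5385, q = 0.2308

Work:
Find probabilities that make opponent indifferent:
P2 chooses q to make P1 indifferent between A and B
P1 chooses p to make P2 indifferent between X and Y
Mixed NE: P1 plays (A: 0.5385, B: 0.4615), P2 plays (X: 0.2308, Y: 0.7692)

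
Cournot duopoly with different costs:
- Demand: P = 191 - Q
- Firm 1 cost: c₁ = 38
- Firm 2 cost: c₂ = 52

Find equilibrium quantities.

q₁* = 55.67, q₂* = 41.67

Work:
Reaction: q₁ = (191 - 38 - q₂)/2
Reaction: q₂ = (191 - 52 - q₁)/2
Solve simultaneously:
q₁* = (191 - 2×38 + 52)/3 = 55.67
q₂* = (191 - 2×52 + 38)/3 = 41.67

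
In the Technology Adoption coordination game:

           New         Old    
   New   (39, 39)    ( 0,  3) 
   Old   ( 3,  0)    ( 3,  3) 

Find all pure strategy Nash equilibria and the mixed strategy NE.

Pure NE: (New, New) and (Old, Old); Mixed NE: p = 0.0769, q = 0.0769

Work:
Check pure NE:
(New, New): (39, 39) - no unilateral deviation beneficial
(Old, Old): (3, 3) - no unilateral deviation beneficial
Mixed NE: P1 plays New with p = 0.0769, P2 plays New with q = 0.0769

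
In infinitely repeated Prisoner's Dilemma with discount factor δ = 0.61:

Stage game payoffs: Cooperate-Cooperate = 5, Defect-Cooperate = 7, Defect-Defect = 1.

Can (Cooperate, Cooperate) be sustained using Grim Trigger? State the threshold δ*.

δ* = 0.3333; since δ = 0.61 ≥ 0.3333, cooperation can be sustained

Work:
For Grim Trigger:
Cooperate forever: 5/(1-δ)
Defect then punished: 7 + 1·δ/(1-δ)
Need: 5/(1-δ) ≥ 7 + 1·δ/(1-δ)
Solving: δ ≥ (T-R)/(T-P) = (7-5)/(7-1) = 0.3333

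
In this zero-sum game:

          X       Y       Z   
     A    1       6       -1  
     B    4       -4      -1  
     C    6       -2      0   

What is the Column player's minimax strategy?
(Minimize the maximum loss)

Column should play Z, value = 0

Work:
Column player minimizes Row's maximum payoff:
Column X: max payoff to Row = 6
Column Y: max payoff to Row = 6
Column Z: max payoff to Row = 0
Minimum is 0, achieved by column Z.
Minimax strategy: Z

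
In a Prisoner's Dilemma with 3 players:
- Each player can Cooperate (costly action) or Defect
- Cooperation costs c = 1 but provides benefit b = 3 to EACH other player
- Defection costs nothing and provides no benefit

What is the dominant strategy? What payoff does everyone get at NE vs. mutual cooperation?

Dominant: Defect; NE payoff = 0; Coop payoff = 5

Work:
Defect dominates (saves cost c = 1, benefit to others is external)
NE: All defect → everyone gets 0
If all cooperate: each receives (2)×3 - 1 = 5
Social dilemma: 5 > 0 but NE gives 0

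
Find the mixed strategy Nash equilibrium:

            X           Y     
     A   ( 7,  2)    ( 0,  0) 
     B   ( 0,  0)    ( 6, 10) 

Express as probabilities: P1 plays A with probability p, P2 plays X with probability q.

p = 0.8333, q = 0.4615

Work:
Find probabilities that make opponent indifferent:
P2 chooses q to make P1 indifferent between A and B
P1 chooses p to make P2 indifferent between X and Y
Mixed NE: P1 plays (A: 0.8333, B: 0.1667), P2 plays (X: 0.4615, Y: 0.5385)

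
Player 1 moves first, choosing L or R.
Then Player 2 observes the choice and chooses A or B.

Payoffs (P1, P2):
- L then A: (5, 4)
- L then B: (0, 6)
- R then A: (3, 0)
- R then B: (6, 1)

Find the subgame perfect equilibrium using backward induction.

P1 plays R, P2 plays B after L and B after R; Payoff (6, 1)

Work:
Backward induction:
After L: P2 chooses B → P1 gets 0
After R: P2 chooses B → P1 gets 6
P1 chooses R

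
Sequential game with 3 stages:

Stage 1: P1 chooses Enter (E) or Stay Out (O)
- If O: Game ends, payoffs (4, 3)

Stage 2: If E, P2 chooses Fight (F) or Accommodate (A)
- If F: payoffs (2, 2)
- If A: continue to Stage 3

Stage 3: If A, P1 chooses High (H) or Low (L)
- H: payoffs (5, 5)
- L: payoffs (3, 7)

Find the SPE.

SPE: (E, A, H); Outcome (5, 5)

Work:
Stage 3: P1 chooses H (5 vs 3)
Stage 2: P2: F->2, A->5 (anticipating H). Choose A
Stage 1: P1: O->4, E->5 (anticipating A, H). Choose E
SPE path: E -> A -> H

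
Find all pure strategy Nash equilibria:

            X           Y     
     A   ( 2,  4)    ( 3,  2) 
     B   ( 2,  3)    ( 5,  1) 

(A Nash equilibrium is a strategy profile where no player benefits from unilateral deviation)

Nash equilibrium: (A, X), (B, X)

Work:
Best responses:
  P1 vs X: payoffs [2, 2] → best response A/B (payoff 2)
  P1 vs Y: payoffs [3, 5] → best response B (payoff 5)
  P2 vs A: payoffs [4, 2] → best response X (payoff 4)
  P2 vs B: payoffs [3, 1] → best response X (payoff 3)
Mutual best responses: (A,X), (B,X) → Nash equilibria.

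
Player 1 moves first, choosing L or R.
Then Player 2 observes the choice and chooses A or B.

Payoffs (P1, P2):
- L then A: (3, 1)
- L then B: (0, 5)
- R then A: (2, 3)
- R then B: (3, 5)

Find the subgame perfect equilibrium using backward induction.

P1 plays R, P2 plays B after L and B after R; Payoff (3, 5)

Work:
Backward induction:
After L: P2 chooses B → P1 gets 0
After R: P2 chooses B → P1 gets 3
P1 chooses R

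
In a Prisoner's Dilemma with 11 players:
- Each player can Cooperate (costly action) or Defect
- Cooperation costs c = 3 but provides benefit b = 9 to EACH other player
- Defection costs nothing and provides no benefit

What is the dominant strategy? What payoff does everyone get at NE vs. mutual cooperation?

Dominant: Defect; NE payoff = 0; Coop payoff = 87

Work:
Defect dominates (saves cost c = 3, benefit to others is external)
NE: All defect → everyone gets 0
If all cooperate: each receives (10)×9 - 3 = 87
Social dilemma: 87 > 0 but NE gives 0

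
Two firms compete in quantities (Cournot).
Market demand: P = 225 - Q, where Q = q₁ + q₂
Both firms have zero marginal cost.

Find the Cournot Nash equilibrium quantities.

q₁* = q₂* = 75.0; P* = 75.0

Work:
Profit: π_i = P·q_i = (a - q_i - q_j)·q_i
FOC: ∂π_i/∂q_i = a - 2q_i - q_j = 0
Reaction function: q_i = (225 - q_j)/2
Symmetry: q* = 225/3 = 75.0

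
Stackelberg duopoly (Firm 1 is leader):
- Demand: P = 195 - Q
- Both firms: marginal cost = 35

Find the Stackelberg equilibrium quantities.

q₁* (leader) = 80.0, q₂* (follower) = 40.0

Work:
Follower's reaction: q₂ = (a - c - q₁)/2
Leader substitutes: π₁ = q₁·(a - q₁ - (a-c-q₁)/2 - c)
FOC: q₁* = (195 - 35)/2 = 80.00
Then: q₂* = (195 - 35 - 80.0)/2 = 40.00
Leader has first-mover advantage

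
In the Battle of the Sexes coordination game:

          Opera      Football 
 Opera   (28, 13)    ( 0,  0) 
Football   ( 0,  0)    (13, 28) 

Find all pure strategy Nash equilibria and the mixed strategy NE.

Pure NE: (Opera, Opera) and (Football, Football); Mixed NE: p = 0.6829, q = 0.3171

Work:
Check pure NE:
(Opera, Opera): (28, 13) - no unilateral deviation beneficial
(Football, Football): (13, 28) - no unilateral deviation beneficial
Mixed NE: P1 plays Opera with p = 0.6829, P2 plays Opera with q = 0.3171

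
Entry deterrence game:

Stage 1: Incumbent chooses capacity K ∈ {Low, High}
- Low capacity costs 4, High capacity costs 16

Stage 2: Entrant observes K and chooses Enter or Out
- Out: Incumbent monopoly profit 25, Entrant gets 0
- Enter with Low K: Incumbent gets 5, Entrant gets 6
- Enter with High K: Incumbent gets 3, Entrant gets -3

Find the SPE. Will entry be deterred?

SPE: (High, Enter|Low, Out|High); Entry deterred. Incumbent net profit = 9

Work:
After Low K: Entrant enters (6 > 0)
After High K: Entrant stays out (-3 < 0)
Incumbent: Low → 5−4=1, High → 25−16=9
Incumbent chooses High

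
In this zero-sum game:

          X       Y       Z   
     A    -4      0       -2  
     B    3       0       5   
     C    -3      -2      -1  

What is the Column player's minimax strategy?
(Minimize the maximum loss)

Column should play Y, value = 0

Work:
Column player minimizes Row's maximum payoff:
Column X: max payoff to Row = 3
Column Y: max payoff to Row = 0
Column Z: max payoff to Row = 5
Minimum is 0, achieved by column Y.
Minimax strategy: Y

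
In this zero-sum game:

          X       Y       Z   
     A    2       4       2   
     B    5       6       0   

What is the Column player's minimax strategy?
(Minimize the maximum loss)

Column should play Z, value = 2

Work:
Column player minimizes Row's maximum payoff:
Column X: max payoff to Row = 5
Column Y: max payoff to Row = 6
Column Z: max payoff to Row = 2
Minimum is 2, achieved by column Z.
Minimax strategy: Z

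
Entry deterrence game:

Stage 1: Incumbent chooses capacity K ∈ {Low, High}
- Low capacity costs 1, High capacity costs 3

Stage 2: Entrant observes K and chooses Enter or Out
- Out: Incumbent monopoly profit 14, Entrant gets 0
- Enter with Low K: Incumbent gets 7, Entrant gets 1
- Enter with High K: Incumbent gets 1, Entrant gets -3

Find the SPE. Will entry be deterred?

SPE: (High, Enter|Low, Out|High); Entry deterred. Incumbent net profit = 11

Work:
After Low K: Entrant enters (1 > 0)
After High K: Entrant stays out (-3 < 0)
Incumbent: Low → 7−1=6, High → 14−3=11
Incumbent chooses High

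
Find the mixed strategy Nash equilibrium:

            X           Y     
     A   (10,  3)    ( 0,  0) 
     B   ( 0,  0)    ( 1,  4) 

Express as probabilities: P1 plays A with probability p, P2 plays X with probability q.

p = 0.5714, q = 0.0909

Work:
Find probabilities that make opponent indifferent:
P2 chooses q to make P1 indifferent between A and B
P1 chooses p to make P2 indifferent between X and Y
Mixed NE: P1 plays (A: 0.5714, B: 0.4286), P2 plays (X: 0.0909, Y: 0.9091)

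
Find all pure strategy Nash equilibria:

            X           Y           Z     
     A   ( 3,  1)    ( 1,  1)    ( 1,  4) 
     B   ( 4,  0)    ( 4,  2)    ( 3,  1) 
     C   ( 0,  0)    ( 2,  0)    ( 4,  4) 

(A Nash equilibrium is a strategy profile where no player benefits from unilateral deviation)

Nash equilibrium: (B, Y), (C, Z)

Work:
Best responses:
  P1 vs X: payoffs [3, 4, 0] → best response B (payoff 4)
  P1 vs Y: payoffs [1, 4, 2] → best response B (payoff 4)
  P1 vs Z: payoffs [1, 3, 4] → best response C (payoff 4)
  P2 vs A: payoffs [1, 1, 4] → best response Z (payoff 4)
  P2 vs B: payoffs [0, 2, 1] → best response Y (payoff 2)
  P2 vs C: payoffs [0, 0, 4] → best response Z (payoff 4)
Mutual best responses: (B,Y), (C,Z) → Nash equilibria.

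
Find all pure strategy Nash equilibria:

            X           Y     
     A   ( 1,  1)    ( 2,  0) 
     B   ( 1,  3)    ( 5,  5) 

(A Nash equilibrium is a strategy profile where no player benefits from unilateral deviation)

Nash equilibrium: (A, X), (B, Y)

Work:
Best responses:
  P1 vs X: payoffs [1, 1] → best response A/B (payoff 1)
  P1 vs Y: payoffs [2, 5] → best response B (payoff 5)
  P2 vs A: payoffs [1, 0] → best response X (payoff 1)
  P2 vs B: payoffs [3, 5] → best response Y (payoff 5)
Mutual best responses: (A,X), (B,Y) → Nash equilibria.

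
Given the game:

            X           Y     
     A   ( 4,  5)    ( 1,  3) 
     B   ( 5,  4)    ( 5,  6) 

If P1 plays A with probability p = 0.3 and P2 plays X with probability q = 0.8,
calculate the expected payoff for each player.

E[P1] = 4.52, E[P2] = 4.46

Work:
E[P1] = p·q·π₁(A,X) + p·(1-q)·π₁(A,Y) + (1-p)·q·π₁(B,X) + (1-p)·(1-q)·π₁(B,Y)
= 0.3·0.8·4 + 0.3·0.2·1 + 0.7·0.8·5 + 0.7·0.2·5
= 4.52

E[P2] = 4.46 (similar calculation)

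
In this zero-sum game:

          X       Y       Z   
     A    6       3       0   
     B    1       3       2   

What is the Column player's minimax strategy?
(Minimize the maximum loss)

Column should play Z, value = 2

Work:
Column player minimizes Row's maximum payoff:
Column X: max payoff to Row = 6
Column Y: max payoff to Row = 3
Column Z: max payoff to Row = 2
Minimum is 2, achieved by column Z.
Minimax strategy: Z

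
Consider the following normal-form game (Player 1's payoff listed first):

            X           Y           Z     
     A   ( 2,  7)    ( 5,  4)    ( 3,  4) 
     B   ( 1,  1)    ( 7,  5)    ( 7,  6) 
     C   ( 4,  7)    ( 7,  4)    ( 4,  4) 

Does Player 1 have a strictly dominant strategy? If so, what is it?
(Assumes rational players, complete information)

No strictly dominant strategy exists for Player 1

Work:
A strategy strictly dominates another if it gives a strictly higher payoff against every opponent action. Compare each pair of P1's strategies column-by-column:
  A vs B: [2 vs 1, 5 vs 7, 3 vs 7] → A does not strictly dominate B (column Y: 5 ≤ 7)
  A vs C: [2 vs 4, 5 vs 7, 3 vs 4] → A does not strictly dominate C (column X: 2 ≤ 4)
  B vs A: [1 vs 2, 7 vs 5, 7 vs 3] → B does not strictly dominate A (column X: 1 ≤ 2)
  B vs C: [1 vs 4, 7 vs 7, 7 vs 4] → B does not strictly dominate C (column X: 1 ≤ 4)
  C vs A: [4 vs 2, 7 vs 5, 4 vs 3] → C strictly dominates A
  C vs B: [4 vs 1, 7 vs 7, 4 vs 7] → C does not strictly dominate B (column Y: 7 ≤ 7)
No single strategy strictly dominates all others → no strictly dominant strategy.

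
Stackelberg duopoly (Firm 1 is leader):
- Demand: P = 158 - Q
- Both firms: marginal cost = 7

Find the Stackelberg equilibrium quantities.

q₁* (leader) = 75.5, q₂* (follower) = 37.75

Work:
Follower's reaction: q₂ = (a - c - q₁)/2
Leader substitutes: π₁ = q₁·(a - q₁ - (a-c-q₁)/2 - c)
FOC: q₁* = (158 - 7)/2 = 75.50
Then: q₂* = (158 - 7 - 75.5)/2 = 37.75
Leader has first-mover advantage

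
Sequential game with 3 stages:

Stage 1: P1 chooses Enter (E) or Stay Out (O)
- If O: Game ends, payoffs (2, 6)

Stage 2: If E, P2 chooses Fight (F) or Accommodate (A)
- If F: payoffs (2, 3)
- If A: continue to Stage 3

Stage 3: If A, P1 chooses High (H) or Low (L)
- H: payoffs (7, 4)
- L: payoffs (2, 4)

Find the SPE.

SPE: (E, A, H); Outcome (7, 4)

Work:
Stage 3: P1 chooses H (7 vs 2)
Stage 2: P2: F->3, A->4 (anticipating H). Choose A
Stage 1: P1: O->2, E->7 (anticipating A, H). Choose E
SPE path: E -> A -> H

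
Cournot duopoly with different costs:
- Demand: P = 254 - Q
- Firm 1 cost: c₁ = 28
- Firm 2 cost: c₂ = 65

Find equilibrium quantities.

q₁* = 87.67, q₂* = 50.67

Work:
Reaction: q₁ = (254 - 28 - q₂)/2
Reaction: q₂ = (254 - 65 - q₁)/2
Solve simultaneously:
q₁* = (254 - 2×28 + 65)/3 = 87.67
q₂* = (254 - 2×65 + 28)/3 = 50.67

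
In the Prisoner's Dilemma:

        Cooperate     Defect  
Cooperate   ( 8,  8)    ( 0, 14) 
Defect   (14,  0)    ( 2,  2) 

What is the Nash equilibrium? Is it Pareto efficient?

(Defect, Defect) is NE; not Pareto efficient

Work:
Defect dominates Cooperate for both players:
If P2 cooperates: Defect (14) > Cooperate (8)
If P2 defects: Defect (2) > Cooperate (0)
NE: (Defect, Defect) with payoff (2, 2)
But (Cooperate, Cooperate) = (8, 8) Pareto dominates (2, 2)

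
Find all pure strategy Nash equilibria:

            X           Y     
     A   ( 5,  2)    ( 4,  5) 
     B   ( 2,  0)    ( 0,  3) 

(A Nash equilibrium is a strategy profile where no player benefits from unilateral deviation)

Nash equilibrium: (A, Y)

Work:
Best responses:
  P1 vs X: payoffs [5, 2] → best response A (payoff 5)
  P1 vs Y: payoffs [4, 0] → best response A (payoff 4)
  P2 vs A: payoffs [2, 5] → best response Y (payoff 5)
  P2 vs B: payoffs [0, 3] → best response Y (payoff 3)
Mutual best responses: (A,Y) → Nash equilibria.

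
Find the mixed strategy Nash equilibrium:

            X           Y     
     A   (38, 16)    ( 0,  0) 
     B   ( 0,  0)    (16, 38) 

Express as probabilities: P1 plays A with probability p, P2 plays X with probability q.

p = 0.7037, q = 0.2963

Work:
Find probabilities that make opponent indifferent:
P2 chooses q to make P1 indifferent between A and B
P1 chooses p to make P2 indifferent between X and Y
Mixed NE: P1 plays (A: 0.7037, B: 0.2963), P2 plays (X: 0.2963, Y: 0.7037)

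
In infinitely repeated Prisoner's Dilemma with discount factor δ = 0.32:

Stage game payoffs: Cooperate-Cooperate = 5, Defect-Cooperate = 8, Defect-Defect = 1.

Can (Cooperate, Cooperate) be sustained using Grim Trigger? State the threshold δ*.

δ* = 0.4286; since δ = 0.32 < 0.4286, cooperation cannot be sustained

Work:
For Grim Trigger:
Cooperate forever: 5/(1-δ)
Defect then punished: 8 + 1·δ/(1-δ)
Need: 5/(1-δ) ≥ 8 + 1·δ/(1-δ)
Solving: δ ≥ (T-R)/(T-P) = (8-5)/(8-1) = 0.4286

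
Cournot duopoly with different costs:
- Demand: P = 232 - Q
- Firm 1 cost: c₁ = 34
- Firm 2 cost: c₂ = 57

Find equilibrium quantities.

q₁* = 73.67, q₂* = 50.67

Work:
Reaction: q₁ = (232 - 34 - q₂)/2
Reaction: q₂ = (232 - 57 - q₁)/2
Solve simultaneously:
q₁* = (232 - 2×34 + 57)/3 = 73.67
q₂* = (232 - 2×57 + 34)/3 = 50.67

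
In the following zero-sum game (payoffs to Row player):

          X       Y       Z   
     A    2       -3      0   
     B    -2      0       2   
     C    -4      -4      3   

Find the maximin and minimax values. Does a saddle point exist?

Maximin = -2, Minimax = 0, Saddle: False

Work:
Row minimums: [-3, -2, -4] → maximin = -2
Column maximums: [2, 0, 3] → minimax = 0
No saddle point (maximin ≠ minimax). Mixed strategy needed.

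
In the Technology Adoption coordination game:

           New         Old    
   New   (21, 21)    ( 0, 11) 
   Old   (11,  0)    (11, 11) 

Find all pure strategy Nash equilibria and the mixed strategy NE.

Pure NE: (New, New) and (Old, Old); Mixed NE: p = 0.5238, q = 0.5238

Work:
Check pure NE:
(New, New): (21, 21) - no unilateral deviation beneficial
(Old, Old): (11, 11) - no unilateral deviation beneficial
Mixed NE: P1 plays New with p = 0.5238, P2 plays New with q = 0.5238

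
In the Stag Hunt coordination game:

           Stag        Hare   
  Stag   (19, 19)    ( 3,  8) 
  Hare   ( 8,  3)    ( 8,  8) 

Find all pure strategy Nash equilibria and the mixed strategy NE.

Pure NE: (Stag, Stag) and (Hare, Hare); Mixed NE: p = 0.3125, q = 0.3125

Work:
Check pure NE:
(Stag, Stag): (19, 19) - no unilateral deviation beneficial
(Hare, Hare): (8, 8) - no unilateral deviation beneficial
Mixed NE: P1 plays Stag with p = 0.3125, P2 plays Stag with q = 0.3125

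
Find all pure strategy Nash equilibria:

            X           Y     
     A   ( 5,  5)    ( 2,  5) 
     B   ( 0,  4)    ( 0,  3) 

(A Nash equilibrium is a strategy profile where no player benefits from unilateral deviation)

Nash equilibrium: (A, X), (A, Y)

Work:
Best responses:
  P1 vs X: payoffs [5, 0] → best response A (payoff 5)
  P1 vs Y: payoffs [2, 0] → best response A (payoff 2)
  P2 vs A: payoffs [5, 5] → best response X/Y (payoff 5)
  P2 vs B: payoffs [4, 3] → best response X (payoff 4)
Mutual best responses: (A,X), (A,Y) → Nash equilibria.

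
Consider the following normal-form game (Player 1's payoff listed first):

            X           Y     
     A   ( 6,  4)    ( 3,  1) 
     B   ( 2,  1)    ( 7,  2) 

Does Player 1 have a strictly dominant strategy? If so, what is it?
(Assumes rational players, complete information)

No strictly dominant strategy exists for Player 1

Work:
A strategy strictly dominates another if it gives a strictly higher payoff against every opponent action. Compare each pair of P1's strategies column-by-column:
  A vs B: [6 vs 2, 3 vs 7] → A does not strictly dominate B (column Y: 3 ≤ 7)
  B vs A: [2 vs 6, 7 vs 3] → B does not strictly dominate A (column X: 2 ≤ 6)
No single strategy strictly dominates all others → no strictly dominant strategy.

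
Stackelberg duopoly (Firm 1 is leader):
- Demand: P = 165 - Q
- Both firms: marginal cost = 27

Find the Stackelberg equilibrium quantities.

q₁* (leader) = 69.0, q₂* (follower) = 34.5

Work:
Follower's reaction: q₂ = (a - c - q₁)/2
Leader substitutes: π₁ = q₁·(a - q₁ - (a-c-q₁)/2 - c)
FOC: q₁* = (165 - 27)/2 = 69.00
Then: q₂* = (165 - 27 - 69.0)/2 = 34.50
Leader has first-mover advantage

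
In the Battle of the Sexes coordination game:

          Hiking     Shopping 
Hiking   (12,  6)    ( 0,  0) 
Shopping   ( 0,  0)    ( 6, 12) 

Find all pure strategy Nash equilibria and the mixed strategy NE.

Pure NE: (Hiking, Hiking) and (Shopping, Shopping); Mixed NE: p = 0.6667, q = 0.3333

Work:
Check pure NE:
(Hiking, Hiking): (12, 6) - no unilateral deviation beneficial
(Shopping, Shopping): (6, 12) - no unilateral deviation beneficial
Mixed NE: P1 plays Hiking with p = 0.6667, P2 plays Hiking with q = 0.3333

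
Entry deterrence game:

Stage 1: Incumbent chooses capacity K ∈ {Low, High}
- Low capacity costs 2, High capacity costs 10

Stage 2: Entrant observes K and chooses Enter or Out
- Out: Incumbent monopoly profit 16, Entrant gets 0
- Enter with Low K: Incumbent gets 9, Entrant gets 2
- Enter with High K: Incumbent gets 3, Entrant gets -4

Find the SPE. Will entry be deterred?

SPE: (Low, Enter|Low, Out|High); Entry not deterred. Incumbent net profit = 7, Entrant gets 2

Work:
After Low K: Entrant enters (2 > 0)
After High K: Entrant stays out (-4 < 0)
Incumbent: Low → 9−2=7, High → 16−10=6
Incumbent chooses Low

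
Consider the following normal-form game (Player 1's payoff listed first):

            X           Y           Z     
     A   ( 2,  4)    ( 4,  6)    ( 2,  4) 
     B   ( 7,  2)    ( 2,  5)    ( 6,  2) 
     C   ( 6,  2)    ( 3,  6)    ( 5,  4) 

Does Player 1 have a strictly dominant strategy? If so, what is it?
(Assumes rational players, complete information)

No strictly dominant strategy exists for Player 1

Work:
A strategy strictly dominates another if it gives a strictly higher payoff against every opponent action. Compare each pair of P1's strategies column-by-column:
  A vs B: [2 vs 7, 4 vs 2, 2 vs 6] → A does not strictly dominate B (column X: 2 ≤ 7)
  A vs C: [2 vs 6, 4 vs 3, 2 vs 5] → A does not strictly dominate C (column X: 2 ≤ 6)
  B vs A: [7 vs 2, 2 vs 4, 6 vs 2] → B does not strictly dominate A (column Y: 2 ≤ 4)
  B vs C: [7 vs 6, 2 vs 3, 6 vs 5] → B does not strictly dominate C (column Y: 2 ≤ 3)
  C vs A: [6 vs 2, 3 vs 4, 5 vs 2] → C does not strictly dominate A (column Y: 3 ≤ 4)
  C vs B: [6 vs 7, 3 vs 2, 5 vs 6] → C does not strictly dominate B (column X: 6 ≤ 7)
No single strategy strictly dominates all others → no strictly dominant strategy.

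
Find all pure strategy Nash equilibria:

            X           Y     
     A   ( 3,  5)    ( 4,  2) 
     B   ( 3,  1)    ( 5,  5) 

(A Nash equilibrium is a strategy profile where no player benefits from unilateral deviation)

Nash equilibrium: (A, X), (B, Y)

Work:
Best responses:
  P1 vs X: payoffs [3, 3] → best response A/B (payoff 3)
  P1 vs Y: payoffs [4, 5] → best response B (payoff 5)
  P2 vs A: payoffs [5, 2] → best response X (payoff 5)
  P2 vs B: payoffs [1, 5] → best response Y (payoff 5)
Mutual best responses: (A,X), (B,Y) → Nash equilibria.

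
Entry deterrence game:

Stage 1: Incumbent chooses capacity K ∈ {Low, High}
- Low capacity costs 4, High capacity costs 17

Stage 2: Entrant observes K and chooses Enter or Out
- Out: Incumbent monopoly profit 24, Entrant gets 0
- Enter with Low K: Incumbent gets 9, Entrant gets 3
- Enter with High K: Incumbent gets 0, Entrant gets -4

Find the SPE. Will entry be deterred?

SPE: (High, Enter|Low, Out|High); Entry deterred. Incumbent net profit = 7

Work:
After Low K: Entrant enters (3 > 0)
After High K: Entrant stays out (-4 < 0)
Incumbent: Low → 9−4=5, High → 24−17=7
Incumbent chooses High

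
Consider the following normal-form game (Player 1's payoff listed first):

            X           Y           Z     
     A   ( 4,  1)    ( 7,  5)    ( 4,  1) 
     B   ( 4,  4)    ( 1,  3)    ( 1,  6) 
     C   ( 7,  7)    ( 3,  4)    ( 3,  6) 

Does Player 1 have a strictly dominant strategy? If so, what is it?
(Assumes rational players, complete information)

No strictly dominant strategy exists for Player 1

Work:
A strategy strictly dominates another if it gives a strictly higher payoff against every opponent action. Compare each pair of P1's strategies column-by-column:
  A vs B: [4 vs 4, 7 vs 1, 4 vs 1] → A does not strictly dominate B (column X: 4 ≤ 4)
  A vs C: [4 vs 7, 7 vs 3, 4 vs 3] → A does not strictly dominate C (column X: 4 ≤ 7)
  B vs A: [4 vs 4, 1 vs 7, 1 vs 4] → B does not strictly dominate A (column X: 4 ≤ 4)
  B vs C: [4 vs 7, 1 vs 3, 1 vs 3] → B does not strictly dominate C (column X: 4 ≤ 7)
  C vs A: [7 vs 4, 3 vs 7, 3 vs 4] → C does not strictly dominate A (column Y: 3 ≤ 7)
  C vs B: [7 vs 4, 3 vs 1, 3 vs 1] → C strictly dominates B
No single strategy strictly dominates all others → no strictly dominant strategy.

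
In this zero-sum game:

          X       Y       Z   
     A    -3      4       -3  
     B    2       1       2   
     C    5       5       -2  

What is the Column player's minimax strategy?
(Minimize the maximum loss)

Column should play Z, value = 2

Work:
Column player minimizes Row's maximum payoff:
Column X: max payoff to Row = 5
Column Y: max payoff to Row = 5
Column Z: max payoff to Row = 2
Minimum is 2, achieved by column Z.
Minimax strategy: Z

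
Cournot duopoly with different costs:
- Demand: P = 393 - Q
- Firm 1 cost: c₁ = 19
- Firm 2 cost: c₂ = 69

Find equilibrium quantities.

q₁* = 141.33, q₂* = 91.33

Work:
Reaction: q₁ = (393 - 19 - q₂)/2
Reaction: q₂ = (393 - 69 - q₁)/2
Solve simultaneously:
q₁* = (393 - 2×19 + 69)/3 = 141.33
q₂* = (393 - 2×69 + 19)/3 = 91.33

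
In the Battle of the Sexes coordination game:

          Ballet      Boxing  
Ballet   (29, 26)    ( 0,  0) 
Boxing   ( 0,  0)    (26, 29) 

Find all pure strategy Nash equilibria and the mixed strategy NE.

Pure NE: (Ballet, Ballet) and (Boxing, Boxing); Mixed NE: p = 0.5273, q = 0.4727

Work:
Check pure NE:
(Ballet, Ballet): (29, 26) - no unilateral deviation beneficial
(Boxing, Boxing): (26, 29) - no unilateral deviation beneficial
Mixed NE: P1 plays Ballet with p = 0.5273, P2 plays Ballet with q = 0.4727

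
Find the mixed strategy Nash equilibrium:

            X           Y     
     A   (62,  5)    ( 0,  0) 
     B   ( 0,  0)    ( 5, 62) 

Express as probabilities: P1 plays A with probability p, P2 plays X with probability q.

p = 0.9254, q = 0.0746

Work:
Find probabilities that make opponent indifferent:
P2 chooses q to make P1 indifferent between A and B
P1 chooses p to make P2 indifferent between X and Y
Mixed NE: P1 plays (A: 0.9254, B: 0.0746), P2 plays (X: 0.0746, Y: 0.9254)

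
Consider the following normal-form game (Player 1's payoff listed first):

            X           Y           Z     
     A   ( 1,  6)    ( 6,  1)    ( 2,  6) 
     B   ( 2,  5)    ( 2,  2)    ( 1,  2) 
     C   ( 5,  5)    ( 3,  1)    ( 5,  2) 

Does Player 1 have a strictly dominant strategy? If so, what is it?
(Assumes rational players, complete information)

No strictly dominant strategy exists for Player 1

Work:
A strategy strictly dominates another if it gives a strictly higher payoff against every opponent action. Compare each pair of P1's strategies column-by-column:
  A vs B: [1 vs 2, 6 vs 2, 2 vs 1] → A does not strictly dominate B (column X: 1 ≤ 2)
  A vs C: [1 vs 5, 6 vs 3, 2 vs 5] → A does not strictly dominate C (column X: 1 ≤ 5)
  B vs A: [2 vs 1, 2 vs 6, 1 vs 2] → B does not strictly dominate A (column Y: 2 ≤ 6)
  B vs C: [2 vs 5, 2 vs 3, 1 vs 5] → B does not strictly dominate C (column X: 2 ≤ 5)
  C vs A: [5 vs 1, 3 vs 6, 5 vs 2] → C does not strictly dominate A (column Y: 3 ≤ 6)
  C vs B: [5 vs 2, 3 vs 2, 5 vs 1] → C strictly dominates B
No single strategy strictly dominates all others → no strictly dominant strategy.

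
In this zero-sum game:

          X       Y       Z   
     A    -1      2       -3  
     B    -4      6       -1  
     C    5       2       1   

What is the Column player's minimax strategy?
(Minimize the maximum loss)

Column should play Z, value = 1

Work:
Column player minimizes Row's maximum payoff:
Column X: max payoff to Row = 5
Column Y: max payoff to Row = 6
Column Z: max payoff to Row = 1
Minimum is 1, achieved by column Z.
Minimax strategy: Z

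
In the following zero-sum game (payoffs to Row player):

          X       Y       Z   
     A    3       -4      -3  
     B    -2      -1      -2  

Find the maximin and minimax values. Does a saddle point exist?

Maximin = -2, Minimax = -2, Saddle: True

Work:
Row minimums: [-4, -2] → maximin = -2
Column maximums: [3, -1, -2] → minimax = -2
Saddle point exists! Game value = -2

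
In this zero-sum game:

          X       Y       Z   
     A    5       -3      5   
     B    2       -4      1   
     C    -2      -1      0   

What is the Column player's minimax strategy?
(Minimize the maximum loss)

Column should play Y, value = -1

Work:
Column player minimizes Row's maximum payoff:
Column X: max payoff to Row = 5
Column Y: max payoff to Row = -1
Column Z: max payoff to Row = 5
Minimum is -1, achieved by column Y.
Minimax strategy: Y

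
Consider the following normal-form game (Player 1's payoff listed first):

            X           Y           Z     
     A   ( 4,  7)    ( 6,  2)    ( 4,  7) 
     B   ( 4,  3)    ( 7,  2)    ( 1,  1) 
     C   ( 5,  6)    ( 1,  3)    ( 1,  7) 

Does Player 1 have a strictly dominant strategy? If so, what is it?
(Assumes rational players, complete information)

No strictly dominant strategy exists for Player 1

Work:
A strategy strictly dominates another if it gives a strictly higher payoff against every opponent action. Compare each pair of P1's strategies column-by-column:
  A vs B: [4 vs 4, 6 vs 7, 4 vs 1] → A does not strictly dominate B (column X: 4 ≤ 4)
  A vs C: [4 vs 5, 6 vs 1, 4 vs 1] → A does not strictly dominate C (column X: 4 ≤ 5)
  B vs A: [4 vs 4, 7 vs 6, 1 vs 4] → B does not strictly dominate A (column X: 4 ≤ 4)
  B vs C: [4 vs 5, 7 vs 1, 1 vs 1] → B does not strictly dominate C (column X: 4 ≤ 5)
  C vs A: [5 vs 4, 1 vs 6, 1 vs 4] → C does not strictly dominate A (column Y: 1 ≤ 6)
  C vs B: [5 vs 4, 1 vs 7, 1 vs 1] → C does not strictly dominate B (column Y: 1 ≤ 7)
No single strategy strictly dominates all others → no strictly dominant strategy.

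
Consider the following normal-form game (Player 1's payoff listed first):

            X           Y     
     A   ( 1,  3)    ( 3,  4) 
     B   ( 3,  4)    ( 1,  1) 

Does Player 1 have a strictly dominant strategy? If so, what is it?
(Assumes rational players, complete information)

No strictly dominant strategy exists for Player 1

Work:
A strategy strictly dominates another if it gives a strictly higher payoff against every opponent action. Compare each pair of P1's strategies column-by-column:
  A vs B: [1 vs 3, 3 vs 1] → A does not strictly dominate B (column X: 1 ≤ 3)
  B vs A: [3 vs 1, 1 vs 3] → B does not strictly dominate A (column Y: 1 ≤ 3)
No single strategy strictly dominates all others → no strictly dominant strategy.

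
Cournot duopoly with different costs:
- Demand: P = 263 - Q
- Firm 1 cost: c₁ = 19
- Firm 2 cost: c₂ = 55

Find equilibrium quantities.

q₁* = 93.33, q₂* = 57.33

Work:
Reaction: q₁ = (263 - 19 - q₂)/2
Reaction: q₂ = (263 - 55 - q₁)/2
Solve simultaneously:
q₁* = (263 - 2×19 + 55)/3 = 93.33
q₂* = (263 - 2×55 + 19)/3 = 57.33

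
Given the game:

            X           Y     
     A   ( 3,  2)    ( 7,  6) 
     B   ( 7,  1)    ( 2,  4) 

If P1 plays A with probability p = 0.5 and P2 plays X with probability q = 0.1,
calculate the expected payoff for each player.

E[P1] = 4.55, E[P2] = 4.65

Work:
E[P1] = p·q·π₁(A,X) + p·(1-q)·π₁(A,Y) + (1-p)·q·π₁(B,X) + (1-p)·(1-q)·π₁(B,Y)
= 0.5·0.1·3 + 0.5·0.9·7 + 0.5·0.1·7 + 0.5·0.9·2
= 4.55

E[P2] = 4.65 (similar calculation)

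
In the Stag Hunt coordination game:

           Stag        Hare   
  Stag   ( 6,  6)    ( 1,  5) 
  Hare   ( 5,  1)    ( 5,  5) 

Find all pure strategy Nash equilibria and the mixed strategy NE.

Pure NE: (Stag, Stag) and (Hare, Hare); Mixed NE: p = 0.8, q = 0.8

Work:
Check pure NE:
(Stag, Stag): (6, 6) - no unilateral deviation beneficial
(Hare, Hare): (5, 5) - no unilateral deviation beneficial
Mixed NE: P1 plays Stag with p = 0.8, P2 plays Stag with q = 0.8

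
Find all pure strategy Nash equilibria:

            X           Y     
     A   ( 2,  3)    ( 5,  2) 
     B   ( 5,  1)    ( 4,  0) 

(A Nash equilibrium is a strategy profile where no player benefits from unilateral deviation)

Nash equilibrium: (B, X)

Work:
Best responses:
  P1 vs X: payoffs [2, 5] → best response B (payoff 5)
  P1 vs Y: payoffs [5, 4] → best response A (payoff 5)
  P2 vs A: payoffs [3, 2] → best response X (payoff 3)
  P2 vs B: payoffs [1, 0] → best response X (payoff 1)
Mutual best responses: (B,X) → Nash equilibria.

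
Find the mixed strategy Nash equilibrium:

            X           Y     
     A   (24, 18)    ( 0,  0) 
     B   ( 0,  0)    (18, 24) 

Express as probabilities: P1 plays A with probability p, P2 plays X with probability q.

p = 0.5714, q = 0.4286

Work:
Find probabilities that make opponent indifferent:
P2 chooses q to make P1 indifferent between A and B
P1 chooses p to make P2 indifferent between X and Y
Mixed NE: P1 plays (A: 0.5714, B: 0.4286), P2 plays (X: 0.4286, Y: 0.5714)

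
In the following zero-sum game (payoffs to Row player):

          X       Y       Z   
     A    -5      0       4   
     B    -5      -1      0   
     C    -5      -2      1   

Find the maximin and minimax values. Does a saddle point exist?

Maximin = -5, Minimax = -5, Saddle: True

Work:
Row minimums: [-5, -5, -5] → maximin = -5
Column maximums: [-5, 0, 4] → minimax = -5
Saddle point exists! Game value = -5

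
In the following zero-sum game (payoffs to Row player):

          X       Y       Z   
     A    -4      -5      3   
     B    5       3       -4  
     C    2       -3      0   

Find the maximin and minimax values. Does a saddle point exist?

Maximin = -3, Minimax = 3, Saddle: False

Work:
Row minimums: [-5, -4, -3] → maximin = -3
Column maximums: [5, 3, 3] → minimax = 3
No saddle point (maximin ≠ minimax). Mixed strategy needed.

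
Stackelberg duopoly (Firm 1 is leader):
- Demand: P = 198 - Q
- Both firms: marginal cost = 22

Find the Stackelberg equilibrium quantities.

q₁* (leader) = 88.0, q₂* (follower) = 44.0

Work:
Follower's reaction: q₂ = (a - c - q₁)/2
Leader substitutes: π₁ = q₁·(a - q₁ - (a-c-q₁)/2 - c)
FOC: q₁* = (198 - 22)/2 = 88.00
Then: q₂* = (198 - 22 - 88.0)/2 = 44.00
Leader has first-mover advantage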